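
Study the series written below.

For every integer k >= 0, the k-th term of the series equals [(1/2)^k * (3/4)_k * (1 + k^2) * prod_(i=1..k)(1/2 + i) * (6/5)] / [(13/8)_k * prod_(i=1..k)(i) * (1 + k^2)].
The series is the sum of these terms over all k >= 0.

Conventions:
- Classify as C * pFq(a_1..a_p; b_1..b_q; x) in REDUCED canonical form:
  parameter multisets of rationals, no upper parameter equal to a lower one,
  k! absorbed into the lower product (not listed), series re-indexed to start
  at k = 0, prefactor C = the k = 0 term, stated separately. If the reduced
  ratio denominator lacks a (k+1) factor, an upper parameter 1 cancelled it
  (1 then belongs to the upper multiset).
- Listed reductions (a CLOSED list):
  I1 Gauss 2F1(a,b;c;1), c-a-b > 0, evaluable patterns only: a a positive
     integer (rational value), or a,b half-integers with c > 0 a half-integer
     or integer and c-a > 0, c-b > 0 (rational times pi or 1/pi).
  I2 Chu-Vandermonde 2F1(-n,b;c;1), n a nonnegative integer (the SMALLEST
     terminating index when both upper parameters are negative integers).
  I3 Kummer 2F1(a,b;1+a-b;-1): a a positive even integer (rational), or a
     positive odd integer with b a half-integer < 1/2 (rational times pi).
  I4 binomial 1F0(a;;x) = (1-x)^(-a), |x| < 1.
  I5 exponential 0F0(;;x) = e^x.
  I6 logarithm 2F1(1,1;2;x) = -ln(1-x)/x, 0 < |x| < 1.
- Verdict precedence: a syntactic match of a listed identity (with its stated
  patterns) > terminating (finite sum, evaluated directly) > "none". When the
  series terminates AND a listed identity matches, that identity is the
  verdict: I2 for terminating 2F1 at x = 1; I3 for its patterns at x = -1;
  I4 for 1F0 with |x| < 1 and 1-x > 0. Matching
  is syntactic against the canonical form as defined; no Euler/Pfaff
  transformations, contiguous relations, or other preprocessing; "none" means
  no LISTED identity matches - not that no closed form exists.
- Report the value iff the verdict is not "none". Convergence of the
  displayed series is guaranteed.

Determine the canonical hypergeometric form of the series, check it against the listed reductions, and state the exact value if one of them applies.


The series (x = 1/2) is 2F1: upper {3/4, 3/2}, lower {13/8}, prefactor 6/5. Verdict: none - at argument 1/2 the multisets {3/4, 3/2} ; {13/8} match no listed identity.

Structural cue: t_0 being 6/5, the factor k^2 + 1 cancels (top and bottom), leaving C = 6/5.
Step ratio: r(k) = (1/2) * (k+3/4) (k+3/2) / [(k+13/8) (k+1)] - rational; roots negated = parameters, x = (1/2), C = 6/5.


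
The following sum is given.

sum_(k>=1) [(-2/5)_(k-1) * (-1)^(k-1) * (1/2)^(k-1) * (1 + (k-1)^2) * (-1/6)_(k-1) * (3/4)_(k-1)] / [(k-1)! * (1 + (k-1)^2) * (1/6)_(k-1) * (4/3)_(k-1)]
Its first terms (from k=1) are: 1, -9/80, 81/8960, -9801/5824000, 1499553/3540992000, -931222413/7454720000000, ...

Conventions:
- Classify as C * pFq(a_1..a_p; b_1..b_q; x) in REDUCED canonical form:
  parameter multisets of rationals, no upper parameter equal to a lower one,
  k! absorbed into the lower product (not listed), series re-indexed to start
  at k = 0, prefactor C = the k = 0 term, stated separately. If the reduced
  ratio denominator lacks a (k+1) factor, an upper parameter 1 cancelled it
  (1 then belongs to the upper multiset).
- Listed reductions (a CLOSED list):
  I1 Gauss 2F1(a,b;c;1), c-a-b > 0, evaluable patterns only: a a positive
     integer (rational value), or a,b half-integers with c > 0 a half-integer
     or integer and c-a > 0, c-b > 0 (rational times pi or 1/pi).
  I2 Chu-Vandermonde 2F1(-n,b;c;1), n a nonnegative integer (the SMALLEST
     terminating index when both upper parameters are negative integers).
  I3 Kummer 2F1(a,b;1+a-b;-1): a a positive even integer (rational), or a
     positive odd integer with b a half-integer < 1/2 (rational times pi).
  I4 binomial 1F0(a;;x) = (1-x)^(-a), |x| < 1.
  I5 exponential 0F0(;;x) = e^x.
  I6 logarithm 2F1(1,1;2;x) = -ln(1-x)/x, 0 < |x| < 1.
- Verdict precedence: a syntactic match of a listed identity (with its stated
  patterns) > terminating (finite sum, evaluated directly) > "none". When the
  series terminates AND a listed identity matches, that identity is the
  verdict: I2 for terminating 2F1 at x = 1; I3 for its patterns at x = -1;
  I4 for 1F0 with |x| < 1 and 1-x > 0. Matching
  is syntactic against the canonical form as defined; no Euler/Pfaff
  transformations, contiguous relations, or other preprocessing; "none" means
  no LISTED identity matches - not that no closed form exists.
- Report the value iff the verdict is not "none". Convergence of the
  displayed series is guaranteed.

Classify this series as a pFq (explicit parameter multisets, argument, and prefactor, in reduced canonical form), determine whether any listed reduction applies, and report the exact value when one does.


Prefactor 1, argument -1/2: 3F2 with upper {-2/5, -1/6, 3/4} over lower {1/6, 4/3}. Verdict: none. A 3F2 with upper {-2/5, -1/6, 3/4} fits none of I1-I6 at x = -1/2; the sum runs forever.

Key step: with t_0 = 1, the (-1)^k factor (prefactor 1) folds into the argument's sign.
Adjacent-term ratio: r(k) = (-1/2) * (k-2/5) (k-1/6) (k+3/4) / [(k+1/6) (k+4/3) (k+1)] - rational in k. x = (-1/2); t_0 = 1; negate the roots.


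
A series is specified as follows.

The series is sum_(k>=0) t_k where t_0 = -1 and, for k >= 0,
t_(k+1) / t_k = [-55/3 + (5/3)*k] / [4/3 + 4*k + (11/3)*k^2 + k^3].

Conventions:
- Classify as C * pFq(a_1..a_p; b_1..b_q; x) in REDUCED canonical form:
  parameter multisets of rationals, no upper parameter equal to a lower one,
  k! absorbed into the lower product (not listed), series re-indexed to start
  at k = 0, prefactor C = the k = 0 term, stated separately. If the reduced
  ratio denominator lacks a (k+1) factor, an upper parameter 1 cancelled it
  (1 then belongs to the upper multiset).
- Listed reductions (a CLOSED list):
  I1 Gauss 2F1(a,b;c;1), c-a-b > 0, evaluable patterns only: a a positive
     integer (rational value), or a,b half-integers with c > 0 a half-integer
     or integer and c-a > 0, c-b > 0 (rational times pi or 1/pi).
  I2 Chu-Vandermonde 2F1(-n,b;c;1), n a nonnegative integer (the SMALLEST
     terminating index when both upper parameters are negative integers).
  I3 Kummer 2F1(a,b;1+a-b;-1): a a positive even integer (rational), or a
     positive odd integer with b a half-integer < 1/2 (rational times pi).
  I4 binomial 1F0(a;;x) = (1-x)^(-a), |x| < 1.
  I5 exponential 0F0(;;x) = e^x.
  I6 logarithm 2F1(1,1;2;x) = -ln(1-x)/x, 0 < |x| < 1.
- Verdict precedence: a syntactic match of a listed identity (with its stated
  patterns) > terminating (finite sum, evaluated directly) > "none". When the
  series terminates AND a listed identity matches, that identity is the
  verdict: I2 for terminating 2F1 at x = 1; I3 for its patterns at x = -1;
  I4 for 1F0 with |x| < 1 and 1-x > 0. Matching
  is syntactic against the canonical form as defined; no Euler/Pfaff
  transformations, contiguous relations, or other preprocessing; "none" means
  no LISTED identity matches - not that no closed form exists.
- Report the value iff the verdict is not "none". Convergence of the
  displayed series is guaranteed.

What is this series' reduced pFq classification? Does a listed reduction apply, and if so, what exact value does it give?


The series (x = 5/3) is 1F2: upper {-11}, lower {2/3, 2}, prefactor -1. Verdict: terminating - upper -11 stops the sum at k = 11; the 12 terms are added exactly. Sum: -2176208188868480467/1781540631852613632.

First insight: with t_0 = -1, factor the ratio over Q (prefactor -1): negated roots = parameters.
Ratio: r(k) = (5/3) * (k-11) / [(k+2/3) (k+2) (k+1)] - rational in k. x = (5/3); t_0 = -1; negate the roots.


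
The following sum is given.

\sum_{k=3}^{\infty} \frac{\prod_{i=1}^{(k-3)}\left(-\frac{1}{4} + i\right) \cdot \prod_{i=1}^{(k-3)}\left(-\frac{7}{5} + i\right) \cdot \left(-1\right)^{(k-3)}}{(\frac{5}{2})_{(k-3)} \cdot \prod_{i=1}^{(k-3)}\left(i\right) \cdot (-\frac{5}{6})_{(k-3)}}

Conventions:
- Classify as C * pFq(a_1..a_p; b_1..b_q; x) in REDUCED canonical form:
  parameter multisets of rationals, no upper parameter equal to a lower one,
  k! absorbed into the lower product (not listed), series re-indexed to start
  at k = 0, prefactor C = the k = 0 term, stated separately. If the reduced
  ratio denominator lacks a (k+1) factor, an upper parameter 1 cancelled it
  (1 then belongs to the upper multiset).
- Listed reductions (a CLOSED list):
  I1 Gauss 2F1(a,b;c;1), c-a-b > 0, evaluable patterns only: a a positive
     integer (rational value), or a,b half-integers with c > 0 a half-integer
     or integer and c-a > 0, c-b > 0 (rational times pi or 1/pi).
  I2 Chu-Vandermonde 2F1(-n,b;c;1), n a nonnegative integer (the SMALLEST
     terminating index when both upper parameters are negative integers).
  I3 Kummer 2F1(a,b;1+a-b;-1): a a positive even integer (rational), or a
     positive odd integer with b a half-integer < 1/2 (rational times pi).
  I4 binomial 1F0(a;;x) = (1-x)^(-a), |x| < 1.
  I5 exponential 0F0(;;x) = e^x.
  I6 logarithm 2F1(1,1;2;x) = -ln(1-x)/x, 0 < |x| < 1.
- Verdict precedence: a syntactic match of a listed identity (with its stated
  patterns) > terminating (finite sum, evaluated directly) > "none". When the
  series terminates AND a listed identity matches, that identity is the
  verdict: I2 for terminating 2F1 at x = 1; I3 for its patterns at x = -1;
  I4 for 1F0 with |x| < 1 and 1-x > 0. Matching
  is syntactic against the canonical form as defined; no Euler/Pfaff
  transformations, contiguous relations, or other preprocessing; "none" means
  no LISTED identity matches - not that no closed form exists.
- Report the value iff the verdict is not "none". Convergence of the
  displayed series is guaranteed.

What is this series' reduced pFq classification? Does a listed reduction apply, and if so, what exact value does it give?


Classification (C = 1): 2F2 with upper {-\frac{2}{5}, \frac{3}{4}}, lower {-\frac{5}{6}, \frac{5}{2}}, argument x = -1. Verdict: none here - no I1-I6 shape fits x = -1 with lower {-\frac{5}{6}, \frac{5}{2}}.

First insight: t_0 = 1 here, and the running product (C = 1, x = -1) telescopes to a rising factorial.
Consecutive-term ratio: r(k) = -1 * (k-\frac{2}{5}) (k+\frac{3}{4}) / [(k-\frac{5}{6}) (k+\frac{5}{2}) (k+1)] - rational; roots negated = parameters, x = -1, C = 1.


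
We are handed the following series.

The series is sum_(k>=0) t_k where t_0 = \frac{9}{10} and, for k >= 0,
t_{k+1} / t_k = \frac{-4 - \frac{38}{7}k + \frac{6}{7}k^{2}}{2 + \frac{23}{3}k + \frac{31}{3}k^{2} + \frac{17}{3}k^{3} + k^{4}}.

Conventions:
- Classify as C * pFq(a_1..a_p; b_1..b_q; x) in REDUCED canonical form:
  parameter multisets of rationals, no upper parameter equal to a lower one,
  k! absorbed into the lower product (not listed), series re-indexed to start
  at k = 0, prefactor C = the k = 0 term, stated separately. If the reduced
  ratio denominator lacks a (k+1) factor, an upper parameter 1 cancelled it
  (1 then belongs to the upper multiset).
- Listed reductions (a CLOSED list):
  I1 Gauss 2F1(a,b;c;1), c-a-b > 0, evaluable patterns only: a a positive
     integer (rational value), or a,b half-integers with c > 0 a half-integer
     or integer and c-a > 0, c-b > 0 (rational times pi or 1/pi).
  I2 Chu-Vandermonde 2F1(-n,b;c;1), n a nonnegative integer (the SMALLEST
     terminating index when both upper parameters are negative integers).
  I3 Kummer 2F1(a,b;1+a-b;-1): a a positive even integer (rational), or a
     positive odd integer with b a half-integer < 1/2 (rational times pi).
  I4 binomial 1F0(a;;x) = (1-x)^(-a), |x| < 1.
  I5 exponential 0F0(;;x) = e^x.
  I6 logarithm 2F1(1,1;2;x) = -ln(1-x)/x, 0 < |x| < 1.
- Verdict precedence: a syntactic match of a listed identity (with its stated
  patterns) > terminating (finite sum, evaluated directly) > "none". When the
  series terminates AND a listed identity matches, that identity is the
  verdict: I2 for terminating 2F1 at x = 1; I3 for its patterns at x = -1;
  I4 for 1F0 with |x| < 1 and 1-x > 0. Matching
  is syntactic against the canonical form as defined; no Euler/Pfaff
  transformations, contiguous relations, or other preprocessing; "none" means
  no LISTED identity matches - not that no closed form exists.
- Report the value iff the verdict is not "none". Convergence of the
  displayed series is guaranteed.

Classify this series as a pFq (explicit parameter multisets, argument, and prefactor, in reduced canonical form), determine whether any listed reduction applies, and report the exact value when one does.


With C = \frac{9}{10}: the canonical form is 1F2(-7; 1, 3; \frac{6}{7}). Verdict: terminating - no listed pattern fits, but -7 in the upper list cuts the series at k = 7; direct evaluation. Its exact value is -\frac{12092892183}{32282885600}.

First insight: t_0 = \frac{9}{10} here, and roots of the ratio polynomials (C = 9/10) are the negated parameters.
Term ratio: r(k) = \frac{6}{7} * (k-7) / [(k+1) (k+3) (k+1)] - rational; roots negated = parameters, x = \frac{6}{7}, C = \frac{9}{10}.


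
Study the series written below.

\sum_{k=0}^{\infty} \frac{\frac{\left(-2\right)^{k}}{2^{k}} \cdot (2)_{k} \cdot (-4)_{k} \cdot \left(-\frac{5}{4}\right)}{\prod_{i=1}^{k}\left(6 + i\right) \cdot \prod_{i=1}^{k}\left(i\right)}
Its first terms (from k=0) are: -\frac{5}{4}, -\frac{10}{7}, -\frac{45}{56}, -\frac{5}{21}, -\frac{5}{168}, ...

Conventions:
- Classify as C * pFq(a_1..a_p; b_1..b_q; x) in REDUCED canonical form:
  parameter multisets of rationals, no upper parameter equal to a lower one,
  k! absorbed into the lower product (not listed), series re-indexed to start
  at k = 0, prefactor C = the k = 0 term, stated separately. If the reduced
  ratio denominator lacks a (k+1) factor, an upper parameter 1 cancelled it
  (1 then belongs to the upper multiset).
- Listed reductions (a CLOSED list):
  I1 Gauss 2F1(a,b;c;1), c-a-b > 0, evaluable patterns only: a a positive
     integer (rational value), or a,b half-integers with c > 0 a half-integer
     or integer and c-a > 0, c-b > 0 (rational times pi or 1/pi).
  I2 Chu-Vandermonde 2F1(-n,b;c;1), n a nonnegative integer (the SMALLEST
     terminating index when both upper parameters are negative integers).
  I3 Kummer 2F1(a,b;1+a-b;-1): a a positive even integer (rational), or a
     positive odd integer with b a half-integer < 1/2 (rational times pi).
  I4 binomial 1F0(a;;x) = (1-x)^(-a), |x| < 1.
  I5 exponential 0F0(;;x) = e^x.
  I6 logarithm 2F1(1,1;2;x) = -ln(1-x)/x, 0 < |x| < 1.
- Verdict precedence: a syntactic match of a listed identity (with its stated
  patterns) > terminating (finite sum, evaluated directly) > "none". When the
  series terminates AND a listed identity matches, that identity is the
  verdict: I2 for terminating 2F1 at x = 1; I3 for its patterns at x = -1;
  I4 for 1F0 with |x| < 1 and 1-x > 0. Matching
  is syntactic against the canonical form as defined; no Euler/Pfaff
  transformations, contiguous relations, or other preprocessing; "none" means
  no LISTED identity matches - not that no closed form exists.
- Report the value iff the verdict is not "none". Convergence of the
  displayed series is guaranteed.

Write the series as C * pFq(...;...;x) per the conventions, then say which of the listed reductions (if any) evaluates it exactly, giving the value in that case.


Prefactor -\frac{5}{4}, argument -1: 2F1 with upper {-4, 2} over lower {7}. Verdict (x = -1): Kummer (I3) applies (x = -1; c = 7 equals 1+a-b for upper {-4, 2}: listed pattern). Hence: -\frac{15}{4}.

Structural cue: x = -1 and the lower running product (prefactor -5/4) is a rising factorial.
Step ratio: r(k) = -1 * (k-4) (k+2) / [(k+7) (k+1)] - rational in k. x = -1; t_0 = -\frac{5}{4}; negate the roots.


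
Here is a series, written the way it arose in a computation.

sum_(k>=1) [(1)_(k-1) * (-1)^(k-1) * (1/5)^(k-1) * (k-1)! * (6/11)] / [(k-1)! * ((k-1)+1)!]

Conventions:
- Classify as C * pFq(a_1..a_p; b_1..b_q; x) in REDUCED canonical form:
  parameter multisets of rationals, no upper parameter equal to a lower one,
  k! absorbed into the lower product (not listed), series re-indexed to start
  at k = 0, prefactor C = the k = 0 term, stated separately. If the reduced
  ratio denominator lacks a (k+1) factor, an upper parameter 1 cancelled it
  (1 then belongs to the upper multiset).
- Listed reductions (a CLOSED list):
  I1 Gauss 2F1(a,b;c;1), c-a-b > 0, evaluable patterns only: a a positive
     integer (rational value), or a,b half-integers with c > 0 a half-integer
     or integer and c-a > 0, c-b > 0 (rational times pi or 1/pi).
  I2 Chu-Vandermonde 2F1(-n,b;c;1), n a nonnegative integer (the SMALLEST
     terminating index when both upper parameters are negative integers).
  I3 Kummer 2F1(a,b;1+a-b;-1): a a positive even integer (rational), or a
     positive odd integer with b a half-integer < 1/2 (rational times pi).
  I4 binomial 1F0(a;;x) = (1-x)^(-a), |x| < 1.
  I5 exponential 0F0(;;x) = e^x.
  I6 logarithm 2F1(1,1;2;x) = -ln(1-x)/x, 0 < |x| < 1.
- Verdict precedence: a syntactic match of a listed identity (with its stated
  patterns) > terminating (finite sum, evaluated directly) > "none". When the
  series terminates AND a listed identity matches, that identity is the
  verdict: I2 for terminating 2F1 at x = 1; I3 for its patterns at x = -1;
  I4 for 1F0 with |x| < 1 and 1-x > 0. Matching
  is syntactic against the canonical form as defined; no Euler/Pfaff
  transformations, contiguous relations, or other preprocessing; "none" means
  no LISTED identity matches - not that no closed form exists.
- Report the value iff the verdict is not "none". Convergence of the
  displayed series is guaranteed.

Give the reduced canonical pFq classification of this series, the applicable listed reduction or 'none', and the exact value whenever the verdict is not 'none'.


First insight: t_0 being 6/11, the factorial ratio (C = 6/11) (k+a-1)!/(a-1)! is a rising factorial (a)_k.
Consecutive-term ratio: r(k) = (-1/5) * (k+1) (k+1) / [(k+2) (k+1)] - rational in k. x = (-1/5); t_0 = 6/11; negate the roots.

Prefactor 6/11, argument -1/5: 2F1 with upper {1, 1} over lower {2}. Verdict (x = -1/5): logarithm (I6) applies (the logarithm: parameters (1,1;2), x = -1/5). Exact value: (30/11) * ln(6/5).


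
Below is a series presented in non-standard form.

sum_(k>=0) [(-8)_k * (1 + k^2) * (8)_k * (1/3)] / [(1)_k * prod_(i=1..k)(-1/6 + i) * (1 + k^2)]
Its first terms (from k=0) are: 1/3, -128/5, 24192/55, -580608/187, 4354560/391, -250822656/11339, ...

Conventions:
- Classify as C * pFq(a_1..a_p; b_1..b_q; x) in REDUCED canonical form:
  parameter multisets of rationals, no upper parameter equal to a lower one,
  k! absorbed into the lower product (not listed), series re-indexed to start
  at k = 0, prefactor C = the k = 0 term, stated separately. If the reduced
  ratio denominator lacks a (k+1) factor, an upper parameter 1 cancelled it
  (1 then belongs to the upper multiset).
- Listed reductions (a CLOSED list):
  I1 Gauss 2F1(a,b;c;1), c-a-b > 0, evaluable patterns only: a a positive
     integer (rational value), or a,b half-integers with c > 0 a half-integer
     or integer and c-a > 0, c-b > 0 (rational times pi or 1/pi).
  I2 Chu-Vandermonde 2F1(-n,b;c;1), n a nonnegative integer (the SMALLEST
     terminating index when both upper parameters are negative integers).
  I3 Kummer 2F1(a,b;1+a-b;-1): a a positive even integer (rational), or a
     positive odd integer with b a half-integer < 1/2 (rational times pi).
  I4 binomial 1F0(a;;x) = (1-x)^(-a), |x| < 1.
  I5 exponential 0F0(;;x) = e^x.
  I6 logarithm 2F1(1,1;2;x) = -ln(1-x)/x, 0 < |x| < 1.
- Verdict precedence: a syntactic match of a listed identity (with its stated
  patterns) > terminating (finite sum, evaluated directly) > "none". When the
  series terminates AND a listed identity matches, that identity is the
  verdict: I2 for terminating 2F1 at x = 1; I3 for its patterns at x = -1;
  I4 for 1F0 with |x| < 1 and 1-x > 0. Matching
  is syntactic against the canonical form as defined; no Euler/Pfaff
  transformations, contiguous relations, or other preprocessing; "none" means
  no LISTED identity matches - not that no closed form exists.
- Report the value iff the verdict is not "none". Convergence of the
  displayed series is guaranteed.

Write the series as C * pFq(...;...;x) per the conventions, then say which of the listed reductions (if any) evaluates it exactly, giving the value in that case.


Structural cue: from the first term 1/3: (1)_k (C = 1/3) is k! itself.
Adjacent-term ratio: r(k) = 1 * (k-8) (k+8) / [(k+5/6) (k+1)] ; factor over Q: parameters, x = 1, and C = 1/3.

This is 1/3 * 2F1(-8, 8; 5/6; 1) in reduced canonical form. Verdict (x = 1): Vandermonde's identity (I2) applies (terminating 2F1 at x = 1 with n = 8, b = 8, c = 5/6). Hence: 12182287/721058349.


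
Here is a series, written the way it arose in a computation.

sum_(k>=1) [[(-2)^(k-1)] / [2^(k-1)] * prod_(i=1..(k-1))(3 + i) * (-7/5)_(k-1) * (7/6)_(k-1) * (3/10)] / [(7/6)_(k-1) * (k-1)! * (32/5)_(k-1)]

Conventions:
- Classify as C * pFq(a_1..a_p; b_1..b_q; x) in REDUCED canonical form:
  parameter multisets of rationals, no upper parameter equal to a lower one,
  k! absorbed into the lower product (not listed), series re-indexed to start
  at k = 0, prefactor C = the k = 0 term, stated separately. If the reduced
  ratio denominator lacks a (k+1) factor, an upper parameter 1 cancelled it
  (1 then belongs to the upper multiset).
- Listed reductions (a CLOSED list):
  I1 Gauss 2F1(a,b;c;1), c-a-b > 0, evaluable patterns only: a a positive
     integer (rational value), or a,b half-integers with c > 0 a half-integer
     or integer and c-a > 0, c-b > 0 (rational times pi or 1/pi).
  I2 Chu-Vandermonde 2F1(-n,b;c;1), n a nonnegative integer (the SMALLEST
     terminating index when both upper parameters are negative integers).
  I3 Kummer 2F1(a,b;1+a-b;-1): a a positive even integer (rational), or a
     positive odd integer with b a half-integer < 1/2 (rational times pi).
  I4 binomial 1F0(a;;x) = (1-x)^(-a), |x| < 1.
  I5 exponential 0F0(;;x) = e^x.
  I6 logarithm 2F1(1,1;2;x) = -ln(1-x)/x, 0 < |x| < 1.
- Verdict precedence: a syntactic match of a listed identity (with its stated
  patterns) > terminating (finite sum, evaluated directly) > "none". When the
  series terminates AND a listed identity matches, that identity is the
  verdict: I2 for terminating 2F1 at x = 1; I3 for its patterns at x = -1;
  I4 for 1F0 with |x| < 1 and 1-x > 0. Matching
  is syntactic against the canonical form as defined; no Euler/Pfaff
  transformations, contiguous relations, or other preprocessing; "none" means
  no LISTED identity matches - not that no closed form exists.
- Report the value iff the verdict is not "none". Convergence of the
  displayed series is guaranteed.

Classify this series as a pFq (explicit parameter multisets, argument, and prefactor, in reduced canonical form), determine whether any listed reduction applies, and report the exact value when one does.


Canonical form: C = 3/10 times 2F1 with upper {-7/5, 4}, lower {32/5}, x = -1. Verdict: Kummer (I3) applies (x = -1; c = 32/5 equals 1+a-b for upper {-7/5, 4}: listed pattern). Its exact value is 297/500.

Key step: t_0 being 3/10, the parameter 7/6 appears in both the upper and lower lists and cancels.
Adjacent-term ratio: r(k) = (-1) * (k-7/5) (k+4) / [(k+32/5) (k+1)] - rational; roots negated = parameters, x = (-1), C = 3/10.


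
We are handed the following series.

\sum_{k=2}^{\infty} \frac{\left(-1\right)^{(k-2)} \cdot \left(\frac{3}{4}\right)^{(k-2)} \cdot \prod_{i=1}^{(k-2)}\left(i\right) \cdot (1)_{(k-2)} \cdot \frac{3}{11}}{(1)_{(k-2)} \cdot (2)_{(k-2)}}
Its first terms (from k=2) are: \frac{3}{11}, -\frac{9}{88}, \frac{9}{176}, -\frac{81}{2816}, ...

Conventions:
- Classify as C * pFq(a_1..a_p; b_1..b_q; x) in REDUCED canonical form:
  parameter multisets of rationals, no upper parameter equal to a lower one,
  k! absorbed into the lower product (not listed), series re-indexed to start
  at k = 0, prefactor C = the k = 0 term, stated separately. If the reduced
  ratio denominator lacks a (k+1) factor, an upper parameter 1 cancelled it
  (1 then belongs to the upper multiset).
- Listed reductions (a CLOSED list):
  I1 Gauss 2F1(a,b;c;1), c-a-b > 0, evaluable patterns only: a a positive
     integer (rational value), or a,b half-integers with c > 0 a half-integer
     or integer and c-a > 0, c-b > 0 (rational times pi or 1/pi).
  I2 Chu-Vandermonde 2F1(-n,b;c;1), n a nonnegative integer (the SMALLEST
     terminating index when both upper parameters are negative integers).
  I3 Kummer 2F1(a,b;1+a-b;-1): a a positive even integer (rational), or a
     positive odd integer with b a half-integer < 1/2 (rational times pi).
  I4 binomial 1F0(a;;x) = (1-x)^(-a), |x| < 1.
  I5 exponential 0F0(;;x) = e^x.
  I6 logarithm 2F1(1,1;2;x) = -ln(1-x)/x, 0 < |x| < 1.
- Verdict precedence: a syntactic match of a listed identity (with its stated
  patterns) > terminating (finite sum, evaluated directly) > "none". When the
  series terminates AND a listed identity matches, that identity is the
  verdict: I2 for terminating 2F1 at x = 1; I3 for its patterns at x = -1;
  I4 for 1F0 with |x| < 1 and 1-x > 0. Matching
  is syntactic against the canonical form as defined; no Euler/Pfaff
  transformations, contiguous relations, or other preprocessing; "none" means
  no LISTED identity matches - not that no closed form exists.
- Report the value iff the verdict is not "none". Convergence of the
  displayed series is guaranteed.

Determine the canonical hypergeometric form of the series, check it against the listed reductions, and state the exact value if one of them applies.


This is \frac{3}{11} * 2F1(1, 1; 2; -\frac{3}{4}) in reduced canonical form. Verdict: the logarithmic series (I6) applies (the logarithm: parameters (1,1;2), x = -\frac{3}{4}). Exact value: \frac{4}{11} \cdot \ln\left(\frac{7}{4}\right).

The tell: x = -\frac{3}{4} and the (-1)^k factor (C = 3/11) folds into the argument's sign.
Adjacent-term ratio: r(k) = -\frac{3}{4} * (k+1) (k+1) / [(k+2) (k+1)] - rational in k, leading ratio -\frac{3}{4}; with t_0 = \frac{3}{11}, classification follows.


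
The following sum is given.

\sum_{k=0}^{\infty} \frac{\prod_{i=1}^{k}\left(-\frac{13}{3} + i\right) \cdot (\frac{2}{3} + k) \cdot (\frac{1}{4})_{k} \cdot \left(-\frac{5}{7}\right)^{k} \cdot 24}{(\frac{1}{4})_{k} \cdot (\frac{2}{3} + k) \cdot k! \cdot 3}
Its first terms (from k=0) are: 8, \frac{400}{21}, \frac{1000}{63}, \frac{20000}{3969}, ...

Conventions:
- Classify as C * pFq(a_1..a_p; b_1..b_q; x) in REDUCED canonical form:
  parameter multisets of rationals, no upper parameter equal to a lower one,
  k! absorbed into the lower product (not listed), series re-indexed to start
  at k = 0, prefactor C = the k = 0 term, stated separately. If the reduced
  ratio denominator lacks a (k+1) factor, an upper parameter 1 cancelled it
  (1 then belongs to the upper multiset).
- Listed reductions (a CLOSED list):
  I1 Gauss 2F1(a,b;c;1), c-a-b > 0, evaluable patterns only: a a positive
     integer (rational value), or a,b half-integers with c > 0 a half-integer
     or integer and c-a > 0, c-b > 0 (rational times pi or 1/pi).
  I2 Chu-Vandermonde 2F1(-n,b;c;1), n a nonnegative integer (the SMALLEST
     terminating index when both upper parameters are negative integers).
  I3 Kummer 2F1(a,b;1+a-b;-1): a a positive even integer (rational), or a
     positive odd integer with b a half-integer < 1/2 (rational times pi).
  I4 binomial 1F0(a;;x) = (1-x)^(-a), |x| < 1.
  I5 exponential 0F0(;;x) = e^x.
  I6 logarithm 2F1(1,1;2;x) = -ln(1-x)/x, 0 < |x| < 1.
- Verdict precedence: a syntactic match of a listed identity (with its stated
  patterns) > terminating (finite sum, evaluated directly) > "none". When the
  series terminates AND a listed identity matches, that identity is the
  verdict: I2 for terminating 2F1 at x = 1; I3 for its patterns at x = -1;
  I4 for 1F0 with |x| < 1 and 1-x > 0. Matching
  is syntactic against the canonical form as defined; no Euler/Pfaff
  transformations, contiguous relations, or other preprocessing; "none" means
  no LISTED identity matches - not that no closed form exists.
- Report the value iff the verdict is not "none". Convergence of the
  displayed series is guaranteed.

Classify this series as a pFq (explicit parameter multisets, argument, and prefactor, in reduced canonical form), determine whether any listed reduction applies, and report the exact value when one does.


This is 8 * 1F0(-\frac{10}{3}; -; -\frac{5}{7}) in reduced canonical form. Verdict: this is binomial (I4) (the 1F0 binomial series: exponent 10/3, x = -\frac{5}{7}). Hence: 8 \cdot \left(\frac{12}{7}\right)^{\frac{10}{3}}.

Structural cue: t_0 = 8 here, and the parameter 1/4 appears in both the upper and lower lists and cancels (alongside the other common factor).
Consecutive-term ratio: r(k) = -\frac{5}{7} * (k-\frac{10}{3}) / [(k+1)] - poly over poly, x = -\frac{5}{7} from leading terms; C = 8 at k = 0.


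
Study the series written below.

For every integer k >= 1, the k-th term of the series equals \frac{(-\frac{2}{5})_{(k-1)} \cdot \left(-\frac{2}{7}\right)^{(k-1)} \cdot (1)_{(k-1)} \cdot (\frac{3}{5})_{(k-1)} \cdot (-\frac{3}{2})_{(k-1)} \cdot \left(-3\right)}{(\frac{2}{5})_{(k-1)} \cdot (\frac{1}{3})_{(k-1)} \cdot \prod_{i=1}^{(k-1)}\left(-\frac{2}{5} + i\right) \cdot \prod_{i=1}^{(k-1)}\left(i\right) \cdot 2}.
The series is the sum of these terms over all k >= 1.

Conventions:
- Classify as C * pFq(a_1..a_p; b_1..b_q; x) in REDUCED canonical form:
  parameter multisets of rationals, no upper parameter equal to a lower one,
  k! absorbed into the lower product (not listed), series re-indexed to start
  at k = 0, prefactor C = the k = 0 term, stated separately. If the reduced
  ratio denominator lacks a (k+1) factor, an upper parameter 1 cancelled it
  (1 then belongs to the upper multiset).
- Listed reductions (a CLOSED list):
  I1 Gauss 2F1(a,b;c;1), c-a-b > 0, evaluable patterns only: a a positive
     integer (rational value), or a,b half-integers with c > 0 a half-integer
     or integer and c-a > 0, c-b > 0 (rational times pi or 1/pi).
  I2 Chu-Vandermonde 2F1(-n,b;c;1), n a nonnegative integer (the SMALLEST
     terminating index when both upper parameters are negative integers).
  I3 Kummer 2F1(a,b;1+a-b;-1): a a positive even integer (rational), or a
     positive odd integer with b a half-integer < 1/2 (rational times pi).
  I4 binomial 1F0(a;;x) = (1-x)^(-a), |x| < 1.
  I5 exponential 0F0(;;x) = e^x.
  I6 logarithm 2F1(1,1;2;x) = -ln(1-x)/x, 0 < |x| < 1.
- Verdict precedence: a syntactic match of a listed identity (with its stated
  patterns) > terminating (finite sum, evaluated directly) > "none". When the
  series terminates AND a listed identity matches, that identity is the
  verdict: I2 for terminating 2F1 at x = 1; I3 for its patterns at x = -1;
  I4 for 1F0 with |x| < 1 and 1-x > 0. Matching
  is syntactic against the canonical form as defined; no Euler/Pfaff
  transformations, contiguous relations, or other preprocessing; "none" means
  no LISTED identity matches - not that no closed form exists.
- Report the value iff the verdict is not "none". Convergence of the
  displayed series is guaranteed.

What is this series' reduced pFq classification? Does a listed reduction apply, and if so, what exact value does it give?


x = -\frac{2}{7} here; the reduced form reads 3F2, upper {-\frac{3}{2}, -\frac{2}{5}, 1}, lower {\frac{1}{3}, \frac{2}{5}}, C = -\frac{3}{2}. Verdict: none. A 3F2 with upper {-\frac{3}{2}, -\frac{2}{5}, 1} fits none of I1-I6 at x = -\frac{2}{7}; the sum runs forever.

Key step: from the first term -\frac{3}{2}: the product of the first k integers (prefactor -3/2) is k!.
Adjacent-term ratio: r(k) = -\frac{2}{7} * (k-\frac{3}{2}) (k-\frac{2}{5}) (k+1) / [(k+\frac{1}{3}) (k+\frac{2}{5}) (k+1)] - rational in k. x = -\frac{2}{7}; t_0 = -\frac{3}{2}; negate the roots.


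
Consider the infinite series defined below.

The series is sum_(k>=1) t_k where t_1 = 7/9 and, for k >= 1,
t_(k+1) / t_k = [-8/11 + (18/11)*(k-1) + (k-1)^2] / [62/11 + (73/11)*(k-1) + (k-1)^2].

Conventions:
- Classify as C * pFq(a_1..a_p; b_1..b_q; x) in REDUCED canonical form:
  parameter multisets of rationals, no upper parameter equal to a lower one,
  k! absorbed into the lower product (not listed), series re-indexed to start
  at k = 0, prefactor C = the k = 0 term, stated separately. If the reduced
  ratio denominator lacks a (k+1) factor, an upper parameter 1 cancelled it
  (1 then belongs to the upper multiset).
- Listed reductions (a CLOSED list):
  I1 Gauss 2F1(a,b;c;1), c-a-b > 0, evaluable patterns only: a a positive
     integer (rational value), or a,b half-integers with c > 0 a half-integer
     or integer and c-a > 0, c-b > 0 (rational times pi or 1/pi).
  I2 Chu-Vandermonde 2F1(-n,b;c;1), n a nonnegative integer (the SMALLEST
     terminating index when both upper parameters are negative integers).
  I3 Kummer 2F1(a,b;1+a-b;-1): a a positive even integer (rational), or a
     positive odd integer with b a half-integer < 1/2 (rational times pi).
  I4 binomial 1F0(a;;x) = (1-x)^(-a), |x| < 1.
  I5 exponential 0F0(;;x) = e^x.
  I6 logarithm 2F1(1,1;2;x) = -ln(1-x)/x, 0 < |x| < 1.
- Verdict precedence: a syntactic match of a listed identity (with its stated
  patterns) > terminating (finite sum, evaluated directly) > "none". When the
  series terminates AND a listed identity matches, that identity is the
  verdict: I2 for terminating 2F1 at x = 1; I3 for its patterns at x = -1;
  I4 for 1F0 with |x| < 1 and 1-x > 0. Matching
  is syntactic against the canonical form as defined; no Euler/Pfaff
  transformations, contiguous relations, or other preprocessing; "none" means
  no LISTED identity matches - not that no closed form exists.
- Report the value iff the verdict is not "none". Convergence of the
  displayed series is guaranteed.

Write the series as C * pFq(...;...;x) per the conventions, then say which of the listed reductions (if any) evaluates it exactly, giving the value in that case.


The series (x = 1) is 2F1: upper {-4/11, 2}, lower {62/11}, prefactor 7/9. Verdict: the Gauss summation I1 matches (x = 1: the Gamma ratio telescopes since c-a-b = 4 > 0 and a = 2 in Z>0). Hence: 238/363.

Key observation: from the first term 7/9: factor the ratio over Q (prefactor 7/9): negated roots = parameters.
Step ratio: r(k) = 1 * (k-4/11) (k+2) / [(k+62/11) (k+1)] - rational; roots negated = parameters, x = 1, C = 7/9.


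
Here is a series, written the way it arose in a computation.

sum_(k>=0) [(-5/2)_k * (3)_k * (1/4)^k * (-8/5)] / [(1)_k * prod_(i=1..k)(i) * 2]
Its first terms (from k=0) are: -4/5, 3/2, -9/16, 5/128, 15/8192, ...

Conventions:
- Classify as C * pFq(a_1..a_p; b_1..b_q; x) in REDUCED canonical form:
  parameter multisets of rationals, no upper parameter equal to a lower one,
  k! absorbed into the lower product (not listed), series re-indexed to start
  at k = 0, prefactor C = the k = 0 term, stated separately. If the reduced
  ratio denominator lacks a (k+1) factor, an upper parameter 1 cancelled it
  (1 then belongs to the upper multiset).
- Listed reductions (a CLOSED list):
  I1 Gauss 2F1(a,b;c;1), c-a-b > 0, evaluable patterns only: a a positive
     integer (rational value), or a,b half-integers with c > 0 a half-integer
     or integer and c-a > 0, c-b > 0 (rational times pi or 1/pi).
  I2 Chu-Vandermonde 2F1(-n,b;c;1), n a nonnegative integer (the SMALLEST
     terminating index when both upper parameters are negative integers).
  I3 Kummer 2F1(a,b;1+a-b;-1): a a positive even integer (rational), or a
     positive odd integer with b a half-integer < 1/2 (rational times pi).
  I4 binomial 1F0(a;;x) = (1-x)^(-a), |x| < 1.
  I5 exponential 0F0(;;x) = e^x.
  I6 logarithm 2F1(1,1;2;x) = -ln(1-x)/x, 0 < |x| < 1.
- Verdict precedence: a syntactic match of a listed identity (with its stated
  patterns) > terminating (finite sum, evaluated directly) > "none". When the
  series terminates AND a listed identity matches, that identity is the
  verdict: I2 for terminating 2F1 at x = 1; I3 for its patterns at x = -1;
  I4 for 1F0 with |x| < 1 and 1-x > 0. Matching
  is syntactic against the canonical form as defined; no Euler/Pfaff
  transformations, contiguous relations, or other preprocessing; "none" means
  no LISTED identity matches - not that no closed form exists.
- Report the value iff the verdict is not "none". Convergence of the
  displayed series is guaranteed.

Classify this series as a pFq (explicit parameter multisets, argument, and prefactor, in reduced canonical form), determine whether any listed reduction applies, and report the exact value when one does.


Canonical form: C = -4/5 times 2F1 with upper {-5/2, 3}, lower {1}, x = 1/4. Verdict: no listed reduction: x = 1/4 and upper {-5/2, 3} fail every I1-I6 pattern.

First insight: t_0 = -4/5 here, and the lower running product (C = -4/5) is a rising factorial.
Term ratio: r(k) = (1/4) * (k-5/2) (k+3) / [(k+1) (k+1)] ; factor over Q: parameters, x = (1/4), and C = -4/5.


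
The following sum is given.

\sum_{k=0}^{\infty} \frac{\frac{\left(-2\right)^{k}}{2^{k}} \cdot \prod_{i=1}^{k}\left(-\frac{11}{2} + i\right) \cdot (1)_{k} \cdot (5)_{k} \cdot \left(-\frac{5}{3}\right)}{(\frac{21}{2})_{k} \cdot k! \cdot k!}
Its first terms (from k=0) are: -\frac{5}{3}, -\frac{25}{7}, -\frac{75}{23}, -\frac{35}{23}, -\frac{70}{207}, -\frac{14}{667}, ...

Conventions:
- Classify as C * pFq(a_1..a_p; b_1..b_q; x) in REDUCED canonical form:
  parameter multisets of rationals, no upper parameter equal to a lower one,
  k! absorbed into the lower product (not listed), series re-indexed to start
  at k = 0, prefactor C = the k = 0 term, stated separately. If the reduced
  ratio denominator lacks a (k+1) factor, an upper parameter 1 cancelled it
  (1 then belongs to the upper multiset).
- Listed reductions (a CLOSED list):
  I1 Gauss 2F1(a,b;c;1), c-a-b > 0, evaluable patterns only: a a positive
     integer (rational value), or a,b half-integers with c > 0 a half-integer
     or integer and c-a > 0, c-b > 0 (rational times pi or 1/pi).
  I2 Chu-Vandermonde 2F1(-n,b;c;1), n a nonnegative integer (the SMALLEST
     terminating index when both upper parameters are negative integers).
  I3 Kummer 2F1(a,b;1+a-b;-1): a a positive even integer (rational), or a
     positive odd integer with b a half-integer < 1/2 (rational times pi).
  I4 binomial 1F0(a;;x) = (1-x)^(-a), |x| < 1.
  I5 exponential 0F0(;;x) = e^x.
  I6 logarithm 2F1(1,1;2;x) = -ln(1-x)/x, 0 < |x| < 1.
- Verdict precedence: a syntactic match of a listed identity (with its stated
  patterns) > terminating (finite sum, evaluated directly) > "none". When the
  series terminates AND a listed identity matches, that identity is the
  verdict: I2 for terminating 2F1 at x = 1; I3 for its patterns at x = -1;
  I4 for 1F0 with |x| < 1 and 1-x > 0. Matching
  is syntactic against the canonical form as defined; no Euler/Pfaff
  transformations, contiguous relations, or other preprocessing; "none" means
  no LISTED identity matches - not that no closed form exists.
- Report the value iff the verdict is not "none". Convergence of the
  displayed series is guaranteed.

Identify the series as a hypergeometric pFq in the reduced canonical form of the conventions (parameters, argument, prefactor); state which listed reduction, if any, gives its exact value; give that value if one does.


Prefactor -\frac{5}{3}, argument -1: 2F1 with upper {-\frac{9}{2}, 5} over lower {\frac{21}{2}}. Verdict at x = -1: the Kummer evaluation I3 matches (x = -1; c = \frac{21}{2} equals 1+a-b for upper {-\frac{9}{2}, 5}: listed pattern). Its exact value is \left(-\frac{3464175}{1048576}\right) \cdot \pi.

Key observation: with t_0 = -\frac{5}{3}, the parameter 1 appears in both the upper and lower lists and cancels.
Ratio: r(k) = -1 * (k-\frac{9}{2}) (k+5) / [(k+\frac{21}{2}) (k+1)] - rational in k. x = -1; t_0 = -\frac{5}{3}; negate the roots.


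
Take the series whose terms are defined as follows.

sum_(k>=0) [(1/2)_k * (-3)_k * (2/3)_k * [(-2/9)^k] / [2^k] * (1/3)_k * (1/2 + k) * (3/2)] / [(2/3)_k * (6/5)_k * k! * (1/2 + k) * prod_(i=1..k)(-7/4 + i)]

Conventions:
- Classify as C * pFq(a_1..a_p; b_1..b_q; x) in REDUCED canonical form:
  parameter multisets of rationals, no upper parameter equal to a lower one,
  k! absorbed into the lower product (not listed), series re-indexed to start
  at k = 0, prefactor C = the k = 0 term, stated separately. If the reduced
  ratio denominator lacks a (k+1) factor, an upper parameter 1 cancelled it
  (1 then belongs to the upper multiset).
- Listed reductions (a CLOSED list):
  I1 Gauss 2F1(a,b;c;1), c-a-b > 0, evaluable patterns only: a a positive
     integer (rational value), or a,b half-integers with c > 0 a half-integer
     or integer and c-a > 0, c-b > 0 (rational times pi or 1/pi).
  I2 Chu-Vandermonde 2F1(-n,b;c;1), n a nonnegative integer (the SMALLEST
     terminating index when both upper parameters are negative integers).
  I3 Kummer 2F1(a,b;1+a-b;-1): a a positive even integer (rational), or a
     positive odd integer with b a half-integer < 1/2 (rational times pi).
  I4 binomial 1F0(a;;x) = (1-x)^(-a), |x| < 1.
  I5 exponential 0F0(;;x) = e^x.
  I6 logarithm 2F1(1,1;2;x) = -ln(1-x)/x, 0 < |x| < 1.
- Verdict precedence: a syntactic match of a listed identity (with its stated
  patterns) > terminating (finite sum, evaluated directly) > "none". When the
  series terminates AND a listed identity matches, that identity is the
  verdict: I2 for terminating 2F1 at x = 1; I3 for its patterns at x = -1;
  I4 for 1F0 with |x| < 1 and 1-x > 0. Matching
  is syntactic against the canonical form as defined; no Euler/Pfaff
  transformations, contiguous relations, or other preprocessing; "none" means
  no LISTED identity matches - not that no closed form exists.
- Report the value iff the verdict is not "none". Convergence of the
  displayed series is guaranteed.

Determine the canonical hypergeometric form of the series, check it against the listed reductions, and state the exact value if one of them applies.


This is 3/2 * 3F2(-3, 1/3, 1/2; -3/4, 6/5; -1/9) in reduced canonical form. Verdict: terminating. With -3 upstairs the series is a 4-term polynomial sum; evaluated term by term. Value: 592369/433026.

First insight: with t_0 = 3/2, the factor k + 1/2 cancels (top and bottom), leaving C = 3/2.
Ratio: r(k) = (-1/9) * (k-3) (k+1/3) (k+1/2) / [(k-3/4) (k+6/5) (k+1)] - rational in k. x = (-1/9); t_0 = 3/2; negate the roots.
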